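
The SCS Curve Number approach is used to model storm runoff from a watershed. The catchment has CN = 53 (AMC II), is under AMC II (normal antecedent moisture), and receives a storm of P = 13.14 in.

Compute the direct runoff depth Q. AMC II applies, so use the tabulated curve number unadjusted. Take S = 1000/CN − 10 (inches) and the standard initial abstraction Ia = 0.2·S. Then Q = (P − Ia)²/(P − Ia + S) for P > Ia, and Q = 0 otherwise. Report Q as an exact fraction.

Q = 907274641/142095650 in ≈ 6.385 in

CN(II) = 53; AMC II needs no correction.
S = 1000/53 − 10 = 470/53 in ≈ 8.868 in
Initial abstraction Ia = S/5 = (470/53)/5 = 94/53 ≈ 1.774 in
P − Ia = 13.140 − 1.774 = 30121/2650 ≈ 11.366 in (> 0, runoff occurs)
Runoff Q = (P−Ia)²/(P−Ia+S) = (11.366)²/(11.366+8.868) = 907274641/142095650 ≈ 6.385 in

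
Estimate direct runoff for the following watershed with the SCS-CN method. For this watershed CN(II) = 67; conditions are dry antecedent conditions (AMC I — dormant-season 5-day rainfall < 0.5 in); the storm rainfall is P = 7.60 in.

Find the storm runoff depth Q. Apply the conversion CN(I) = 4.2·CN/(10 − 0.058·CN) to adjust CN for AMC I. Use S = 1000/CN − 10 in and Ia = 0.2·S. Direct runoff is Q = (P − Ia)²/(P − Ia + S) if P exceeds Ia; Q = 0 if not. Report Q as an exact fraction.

Q = 75915842/46691295 in ≈ 1.626 in

Dry (AMC I): CN(I) = 4.2·67/(10 − 0.058·67) = (1407/5)/(3057/500) = 46900/1019 ≈ 46.026
Retention S: 1000/CN − 10 with CN=46.026 → S = 5500/469 ≈ 11.727 in
Ia = 0.2·(5500/469) = 1100/469 in ≈ 2.345 in
P − Ia = 7.600 − 2.345 = 12322/2345 ≈ 5.255 in (> 0, runoff occurs)
Q: (12322/2345)² ÷ (39822/2345) = 75915842/46691295 in (≈ 1.626 in)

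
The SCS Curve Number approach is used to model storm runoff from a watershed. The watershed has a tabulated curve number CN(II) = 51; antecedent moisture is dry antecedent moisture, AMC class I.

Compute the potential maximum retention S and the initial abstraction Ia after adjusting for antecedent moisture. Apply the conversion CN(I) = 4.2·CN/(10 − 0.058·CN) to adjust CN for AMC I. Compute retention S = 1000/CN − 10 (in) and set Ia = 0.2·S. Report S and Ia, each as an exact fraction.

Adjust CN=51 to AMC I: 4.2·51/(10 − 0.058·51) → (1071/5) ÷ (3521/500) = 15300/503 ≈ 30.417
S = 1000/(15300/503) − 10 = 3500/153 in ≈ 22.876 in
Ia = 0.2S: 0.2·22.876 = 4.575 in (exactly 700/153)

S = 3500/153 in ≈ 22.876 in; Ia = 700/153 in ≈ 4.575 in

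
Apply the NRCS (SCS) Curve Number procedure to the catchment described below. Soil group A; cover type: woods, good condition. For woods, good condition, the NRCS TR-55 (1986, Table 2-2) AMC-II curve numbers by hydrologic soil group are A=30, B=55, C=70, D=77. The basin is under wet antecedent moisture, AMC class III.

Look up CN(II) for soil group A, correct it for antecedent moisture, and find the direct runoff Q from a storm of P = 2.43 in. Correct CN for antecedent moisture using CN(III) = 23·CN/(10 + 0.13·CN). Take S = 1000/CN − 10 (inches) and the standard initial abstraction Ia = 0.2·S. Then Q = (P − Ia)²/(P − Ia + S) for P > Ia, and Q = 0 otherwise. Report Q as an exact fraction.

NRCS table: woods, good condition, soil group A → CN(II) = 30
CN(III) from CN(II)=30: (23·30)/(10 + 0.13·30) = 6900/139 ≈ 49.640
Retention S: 1000/CN − 10 with CN=49.640 → S = 700/69 ≈ 10.145 in
Initial abstraction Ia = S/5 = (700/69)/5 = 140/69 ≈ 2.029 in
Since P=2.430 > Ia=2.029: effective rainfall P−Ia = 2767/6900 in
Q = (2767/6900)²/((2767/6900) + 700/69) = (7656289/47610000)/(72767/6900) = 7656289/502092300 in ≈ 0.015 in

Q = 7656289/502092300 in ≈ 0.015 in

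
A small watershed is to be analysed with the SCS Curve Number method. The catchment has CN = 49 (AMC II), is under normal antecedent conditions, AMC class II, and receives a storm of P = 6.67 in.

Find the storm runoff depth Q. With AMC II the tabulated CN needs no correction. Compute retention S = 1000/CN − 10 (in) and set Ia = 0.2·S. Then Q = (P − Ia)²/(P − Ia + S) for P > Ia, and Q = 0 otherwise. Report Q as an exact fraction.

Q = 505485289/360066700 in ≈ 1.404 in

AMC II — tabulated CN = 49 applies directly.
Retention S: 1000/CN − 10 with CN=49.000 → S = 510/49 ≈ 10.408 in
Ia = 0.2S: 0.2·10.408 = 2.082 in (exactly 102/49)
Since P=6.670 > Ia=2.082: effective rainfall P−Ia = 22483/4900 in
Runoff Q = (P−Ia)²/(P−Ia+S) = (4.588)²/(4.588+10.408) = 505485289/360066700 ≈ 1.404 in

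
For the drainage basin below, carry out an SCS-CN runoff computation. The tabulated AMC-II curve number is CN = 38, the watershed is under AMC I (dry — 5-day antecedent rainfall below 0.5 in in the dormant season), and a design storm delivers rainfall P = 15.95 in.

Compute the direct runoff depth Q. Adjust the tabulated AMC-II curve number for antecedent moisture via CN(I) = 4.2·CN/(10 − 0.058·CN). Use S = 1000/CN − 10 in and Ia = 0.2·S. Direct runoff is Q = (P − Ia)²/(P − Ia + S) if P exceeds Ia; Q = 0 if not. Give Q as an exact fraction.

Dry (AMC I): CN(I) = 4.2·38/(10 − 0.058·38) = (798/5)/(1949/250) = 39900/1949 ≈ 20.472
S = 1000/(39900/1949) − 10 = 15500/399 in ≈ 38.847 in
Ia = 0.2S: 0.2·38.847 = 7.769 in (exactly 3100/399)
Excess rainfall: 15.950 − 7.769 = 8.181 in; P > Ia so Q > 0
Q = (65281/7980)²/((65281/7980) + 15500/399) = (4261608961/63680400)/(375281/7980) = 4261608961/2994742380 in ≈ 1.423 in

Q = 4261608961/2994742380 in ≈ 1.423 in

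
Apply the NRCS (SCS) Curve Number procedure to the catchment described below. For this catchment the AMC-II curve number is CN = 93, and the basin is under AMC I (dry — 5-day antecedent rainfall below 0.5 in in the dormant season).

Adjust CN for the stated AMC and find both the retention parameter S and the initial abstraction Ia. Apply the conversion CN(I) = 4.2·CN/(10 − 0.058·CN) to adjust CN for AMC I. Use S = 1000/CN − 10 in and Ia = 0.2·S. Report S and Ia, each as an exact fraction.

Adjust CN=93 to AMC I: 4.2·93/(10 − 0.058·93) → (1953/5) ÷ (2303/500) = 27900/329 ≈ 84.802
S = 1000/(27900/329) − 10 = 500/279 in ≈ 1.792 in
Initial abstraction Ia = S/5 = (500/279)/5 = 100/279 ≈ 0.358 in

S = 500/279 in ≈ 1.792 in; Ia = 100/279 in ≈ 0.358 in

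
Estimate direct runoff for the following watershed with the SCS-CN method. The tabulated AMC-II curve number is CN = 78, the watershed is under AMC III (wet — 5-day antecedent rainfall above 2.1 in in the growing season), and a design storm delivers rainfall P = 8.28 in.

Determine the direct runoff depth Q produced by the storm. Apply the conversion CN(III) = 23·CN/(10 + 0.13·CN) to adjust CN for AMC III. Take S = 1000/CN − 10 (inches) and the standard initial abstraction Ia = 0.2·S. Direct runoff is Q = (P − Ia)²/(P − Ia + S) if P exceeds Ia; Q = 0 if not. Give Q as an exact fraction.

Wet (AMC III): CN(III) = 23·78/(10 + 0.13·78) = 1794/(1007/50) = 89700/1007 ≈ 89.076
S = 1000/(89700/1007) − 10 = 1100/897 in ≈ 1.226 in
Initial abstraction Ia = S/5 = (1100/897)/5 = 220/897 ≈ 0.245 in
Excess rainfall: 8.280 − 0.245 = 8.035 in; P > Ia so Q > 0
Q = (180179/22425)²/((180179/22425) + 1100/897) = (32464472041/502880625)/(207679/22425) = 32464472041/4657201575 in ≈ 6.971 in

Q = 32464472041/4657201575 in ≈ 6.971 in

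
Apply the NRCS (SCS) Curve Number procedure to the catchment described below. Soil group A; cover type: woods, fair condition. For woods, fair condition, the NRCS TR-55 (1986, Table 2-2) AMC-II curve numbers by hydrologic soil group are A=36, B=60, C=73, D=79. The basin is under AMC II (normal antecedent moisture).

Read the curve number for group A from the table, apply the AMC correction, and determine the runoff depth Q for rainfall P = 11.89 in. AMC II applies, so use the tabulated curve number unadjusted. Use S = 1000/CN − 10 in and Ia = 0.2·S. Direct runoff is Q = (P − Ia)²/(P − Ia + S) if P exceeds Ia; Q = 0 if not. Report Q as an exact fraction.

NRCS table: woods, fair condition, soil group A → CN(II) = 36
CN(II) = 36; AMC II needs no correction.
S = 1000/36 − 10 = 160/9 in ≈ 17.778 in
Ia = 0.2·(160/9) = 32/9 in ≈ 3.556 in
Since P=11.890 > Ia=3.556: effective rainfall P−Ia = 7501/900 in
Q = (7501/900)²/((7501/900) + 160/9) = (56265001/810000)/(23501/900) = 56265001/21150900 in ≈ 2.660 in

Q = 56265001/21150900 in ≈ 2.660 in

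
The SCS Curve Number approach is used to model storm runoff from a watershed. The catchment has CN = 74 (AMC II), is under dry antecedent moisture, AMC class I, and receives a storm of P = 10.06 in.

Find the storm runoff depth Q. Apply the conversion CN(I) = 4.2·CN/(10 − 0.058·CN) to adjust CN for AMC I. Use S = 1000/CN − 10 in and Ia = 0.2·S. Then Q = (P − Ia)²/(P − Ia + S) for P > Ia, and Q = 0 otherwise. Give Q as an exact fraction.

Dry (AMC I): CN(I) = 4.2·74/(10 − 0.058·74) = (1554/5)/(1427/250) = 77700/1427 ≈ 54.450
S = 1000/(77700/1427) − 10 = 6500/777 in ≈ 8.366 in
Ia = 0.2S: 0.2·8.366 = 1.673 in (exactly 1300/777)
Since P=10.060 > Ia=1.673: effective rainfall P−Ia = 325831/38850 in
Q: (325831/38850)² ÷ (650831/38850) = 106165840561/25284784350 in (≈ 4.199 in)

Q = 106165840561/25284784350 in ≈ 4.199 in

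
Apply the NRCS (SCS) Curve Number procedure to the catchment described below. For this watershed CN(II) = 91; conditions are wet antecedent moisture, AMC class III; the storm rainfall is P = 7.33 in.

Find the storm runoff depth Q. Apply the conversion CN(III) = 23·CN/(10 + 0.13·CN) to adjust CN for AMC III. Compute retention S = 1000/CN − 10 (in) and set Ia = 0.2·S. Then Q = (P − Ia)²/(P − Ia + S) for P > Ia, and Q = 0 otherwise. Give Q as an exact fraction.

Q = 2298768436561/336171171700 in ≈ 6.838 in

Adjust CN=91 to AMC III: 23·91/(10 + 0.13·91) → 2093 ÷ (2183/100) = 209300/2183 ≈ 95.877
Max retention: S = 1000/(209300/2183) − 10 = 900/2093 in (≈ 0.430 in)
Ia = 0.2·(900/2093) = 180/2093 in ≈ 0.086 in
P − Ia = 7.330 − 0.086 = 1516169/209300 ≈ 7.244 in (> 0, runoff occurs)
Runoff Q = (P−Ia)²/(P−Ia+S) = (7.244)²/(7.244+0.430) = 2298768436561/336171171700 ≈ 6.838 in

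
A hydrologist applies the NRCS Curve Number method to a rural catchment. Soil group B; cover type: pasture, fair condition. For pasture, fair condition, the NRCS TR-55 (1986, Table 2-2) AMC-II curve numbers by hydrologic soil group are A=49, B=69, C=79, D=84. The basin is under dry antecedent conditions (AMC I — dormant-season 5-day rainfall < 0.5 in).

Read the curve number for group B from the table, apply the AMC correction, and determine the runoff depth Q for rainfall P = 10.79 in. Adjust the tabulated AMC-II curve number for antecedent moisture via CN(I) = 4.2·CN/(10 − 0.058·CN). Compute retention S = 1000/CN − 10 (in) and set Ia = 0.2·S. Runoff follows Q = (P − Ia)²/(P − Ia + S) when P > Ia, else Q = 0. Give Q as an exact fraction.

Q = 1571189547841/406222947900 in ≈ 3.868 in

NRCS table: pasture, fair condition, soil group B → CN(II) = 69
CN(I) from CN(II)=69: (4.2·69)/(10 − 0.058·69) = 144900/2999 ≈ 48.316
S = 1000/(144900/2999) − 10 = 15500/1449 in ≈ 10.697 in
Ia = 0.2·(15500/1449) = 3100/1449 in ≈ 2.139 in
Since P=10.790 > Ia=2.139: effective rainfall P−Ia = 1253471/144900 in
Runoff Q = (P−Ia)²/(P−Ia+S) = (8.651)²/(8.651+10.697) = 1571189547841/406222947900 ≈ 3.868 in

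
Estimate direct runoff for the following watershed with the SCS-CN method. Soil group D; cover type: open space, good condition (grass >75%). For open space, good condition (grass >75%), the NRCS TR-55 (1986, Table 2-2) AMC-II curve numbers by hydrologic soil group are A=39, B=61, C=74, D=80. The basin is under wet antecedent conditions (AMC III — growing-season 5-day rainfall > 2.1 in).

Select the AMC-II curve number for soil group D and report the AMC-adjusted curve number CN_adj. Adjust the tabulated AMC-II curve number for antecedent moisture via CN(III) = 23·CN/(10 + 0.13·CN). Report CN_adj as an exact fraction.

NRCS table: open space, good condition (grass >75%), soil group D → CN(II) = 80
CN(III) from CN(II)=80: (23·80)/(10 + 0.13·80) = 4600/51 ≈ 90.196

CN_adj = 4600/51 ≈ 90.196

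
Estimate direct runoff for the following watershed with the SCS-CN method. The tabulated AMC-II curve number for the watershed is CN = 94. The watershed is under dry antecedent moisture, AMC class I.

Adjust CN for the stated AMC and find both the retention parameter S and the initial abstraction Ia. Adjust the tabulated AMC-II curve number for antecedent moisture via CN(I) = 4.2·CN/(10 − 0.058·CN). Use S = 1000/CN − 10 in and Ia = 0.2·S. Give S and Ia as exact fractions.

CN(I) from CN(II)=94: (4.2·94)/(10 − 0.058·94) = 32900/379 ≈ 86.807
Retention S: 1000/CN − 10 with CN=86.807 → S = 500/329 ≈ 1.520 in
Initial abstraction Ia = S/5 = (500/329)/5 = 100/329 ≈ 0.304 in

S = 500/329 in ≈ 1.520 in; Ia = 100/329 in ≈ 0.304 in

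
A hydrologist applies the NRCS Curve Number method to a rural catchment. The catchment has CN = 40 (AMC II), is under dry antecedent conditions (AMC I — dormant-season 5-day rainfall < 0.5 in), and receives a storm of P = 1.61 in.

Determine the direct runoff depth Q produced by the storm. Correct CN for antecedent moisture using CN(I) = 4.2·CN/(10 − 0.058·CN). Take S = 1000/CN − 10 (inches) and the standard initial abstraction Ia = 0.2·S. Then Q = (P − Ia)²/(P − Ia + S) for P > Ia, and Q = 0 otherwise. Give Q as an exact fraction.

Q = 0 in ≈ 0.000 in

Dry (AMC I): CN(I) = 4.2·40/(10 − 0.058·40) = 168/(192/25) = 175/8 ≈ 21.875
Max retention: S = 1000/(175/8) − 10 = 250/7 in (≈ 35.714 in)
Initial abstraction Ia = S/5 = (250/7)/5 = 50/7 ≈ 7.143 in
P = 1.610 ≤ Ia = 7.143 in: entire storm abstracted, Q = 0.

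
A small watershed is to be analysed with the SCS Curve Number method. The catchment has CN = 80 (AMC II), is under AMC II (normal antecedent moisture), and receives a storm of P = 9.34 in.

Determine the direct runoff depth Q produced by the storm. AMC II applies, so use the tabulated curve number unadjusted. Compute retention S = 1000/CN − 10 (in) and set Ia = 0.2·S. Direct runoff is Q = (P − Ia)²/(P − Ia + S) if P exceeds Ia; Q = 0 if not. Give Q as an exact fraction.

AMC II — tabulated CN = 80 applies directly.
S = 1000/80 − 10 = 5/2 in ≈ 2.500 in
Initial abstraction Ia = S/5 = (5/2)/5 = 1/2 ≈ 0.500 in
Since P=9.340 > Ia=0.500: effective rainfall P−Ia = 221/25 in
Q: (221/25)² ÷ (567/50) = 97682/14175 in (≈ 6.891 in)

Q = 97682/14175 in ≈ 6.891 in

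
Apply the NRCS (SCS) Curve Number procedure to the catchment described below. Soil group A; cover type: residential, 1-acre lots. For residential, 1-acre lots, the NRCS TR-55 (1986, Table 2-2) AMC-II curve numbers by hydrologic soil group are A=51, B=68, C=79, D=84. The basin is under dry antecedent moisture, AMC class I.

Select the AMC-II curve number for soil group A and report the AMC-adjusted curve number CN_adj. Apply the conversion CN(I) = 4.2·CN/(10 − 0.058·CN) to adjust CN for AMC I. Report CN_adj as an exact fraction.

NRCS table: residential, 1-acre lots, soil group A → CN(II) = 51
Dry (AMC I): CN(I) = 4.2·51/(10 − 0.058·51) = (1071/5)/(3521/500) = 15300/503 ≈ 30.417

CN_adj = 15300/503 ≈ 30.417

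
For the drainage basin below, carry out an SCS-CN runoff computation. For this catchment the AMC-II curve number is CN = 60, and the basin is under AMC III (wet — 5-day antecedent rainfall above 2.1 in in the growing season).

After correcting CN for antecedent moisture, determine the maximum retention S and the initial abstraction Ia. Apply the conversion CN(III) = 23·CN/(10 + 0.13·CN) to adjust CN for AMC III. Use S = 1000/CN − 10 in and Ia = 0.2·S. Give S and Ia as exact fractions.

Wet (AMC III): CN(III) = 23·60/(10 + 0.13·60) = 1380/(89/5) = 6900/89 ≈ 77.528
Retention S: 1000/CN − 10 with CN=77.528 → S = 200/69 ≈ 2.899 in
Initial abstraction Ia = S/5 = (200/69)/5 = 40/69 ≈ 0.580 in

S = 200/69 in ≈ 2.899 in; Ia = 40/69 in ≈ 0.580 in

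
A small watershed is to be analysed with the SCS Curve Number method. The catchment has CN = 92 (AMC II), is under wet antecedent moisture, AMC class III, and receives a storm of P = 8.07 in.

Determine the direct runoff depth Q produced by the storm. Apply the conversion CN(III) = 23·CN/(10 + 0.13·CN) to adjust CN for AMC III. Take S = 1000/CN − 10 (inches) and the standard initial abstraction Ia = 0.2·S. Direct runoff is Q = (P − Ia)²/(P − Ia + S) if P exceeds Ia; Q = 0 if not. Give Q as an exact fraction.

Q = 178846947409/23429568700 in ≈ 7.633 in

Adjust CN=92 to AMC III: 23·92/(10 + 0.13·92) → 2116 ÷ (549/25) = 52900/549 ≈ 96.357
S = 1000/(52900/549) − 10 = 200/529 in ≈ 0.378 in
Ia = 0.2·(200/529) = 40/529 in ≈ 0.076 in
Excess rainfall: 8.070 − 0.076 = 7.994 in; P > Ia so Q > 0
Q = (422903/52900)²/((422903/52900) + 200/529) = (178846947409/2798410000)/(442903/52900) = 178846947409/23429568700 in ≈ 7.633 in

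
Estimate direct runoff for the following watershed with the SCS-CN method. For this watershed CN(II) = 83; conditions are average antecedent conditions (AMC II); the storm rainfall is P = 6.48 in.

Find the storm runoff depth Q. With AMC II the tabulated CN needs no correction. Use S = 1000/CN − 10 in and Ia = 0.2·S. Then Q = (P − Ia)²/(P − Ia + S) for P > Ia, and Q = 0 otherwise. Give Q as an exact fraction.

AMC II — tabulated CN = 83 applies directly.
Max retention: S = 1000/83 − 10 = 170/83 in (≈ 2.048 in)
Ia = 0.2S: 0.2·2.048 = 0.410 in (exactly 34/83)
P − Ia = 6.480 − 0.410 = 12596/2075 ≈ 6.070 in (> 0, runoff occurs)
Q = (12596/2075)²/((12596/2075) + 170/83) = (158659216/4305625)/(16846/2075) = 79329608/17477725 in ≈ 4.539 in

Q = 79329608/17477725 in ≈ 4.539 in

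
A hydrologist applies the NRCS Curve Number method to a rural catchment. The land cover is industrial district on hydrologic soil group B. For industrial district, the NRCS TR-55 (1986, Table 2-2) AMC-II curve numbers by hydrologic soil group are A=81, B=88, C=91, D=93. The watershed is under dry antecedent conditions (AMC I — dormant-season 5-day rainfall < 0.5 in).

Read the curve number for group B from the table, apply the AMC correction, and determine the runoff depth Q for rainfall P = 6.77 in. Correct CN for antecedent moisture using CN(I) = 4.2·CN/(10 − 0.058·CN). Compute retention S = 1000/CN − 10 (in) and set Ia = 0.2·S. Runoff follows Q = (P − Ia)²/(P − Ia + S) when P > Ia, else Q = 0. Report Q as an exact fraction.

NRCS table: industrial district, soil group B → CN(II) = 88
CN(I) from CN(II)=88: (4.2·88)/(10 − 0.058·88) = 3850/51 ≈ 75.490
Retention S: 1000/CN − 10 with CN=75.490 → S = 250/77 ≈ 3.247 in
Ia = 0.2·(250/77) = 50/77 in ≈ 0.649 in
Since P=6.770 > Ia=0.649: effective rainfall P−Ia = 47129/7700 in
Q: (47129/7700)² ÷ (72129/7700) = 2221142641/555393300 in (≈ 3.999 in)

Q = 2221142641/555393300 in ≈ 3.999 in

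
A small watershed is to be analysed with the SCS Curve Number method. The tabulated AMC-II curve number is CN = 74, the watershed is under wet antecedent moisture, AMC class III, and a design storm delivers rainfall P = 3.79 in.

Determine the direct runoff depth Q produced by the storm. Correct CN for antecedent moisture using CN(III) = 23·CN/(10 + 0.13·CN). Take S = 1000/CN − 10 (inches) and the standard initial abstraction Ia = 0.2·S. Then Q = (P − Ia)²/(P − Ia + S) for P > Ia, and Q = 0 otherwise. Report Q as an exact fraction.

CN(III) from CN(II)=74: (23·74)/(10 + 0.13·74) = 85100/981 ≈ 86.748
S = 1000/(85100/981) − 10 = 1300/851 in ≈ 1.528 in
Ia = 0.2S: 0.2·1.528 = 0.306 in (exactly 260/851)
P − Ia = 3.790 − 0.306 = 296529/85100 ≈ 3.484 in (> 0, runoff occurs)
Q = (296529/85100)²/((296529/85100) + 1300/851) = (87929447841/7242010000)/(426529/85100) = 87929447841/36297617900 in ≈ 2.422 in

Q = 87929447841/36297617900 in ≈ 2.422 in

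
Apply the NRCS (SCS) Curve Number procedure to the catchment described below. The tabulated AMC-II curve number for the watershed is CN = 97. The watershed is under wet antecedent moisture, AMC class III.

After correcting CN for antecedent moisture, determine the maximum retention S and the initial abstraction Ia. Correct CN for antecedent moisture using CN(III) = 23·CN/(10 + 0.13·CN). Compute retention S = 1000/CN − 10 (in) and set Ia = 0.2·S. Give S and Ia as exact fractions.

CN(III) from CN(II)=97: (23·97)/(10 + 0.13·97) = 223100/2261 ≈ 98.673
Retention S: 1000/CN − 10 with CN=98.673 → S = 300/2231 ≈ 0.134 in
Initial abstraction Ia = S/5 = (300/2231)/5 = 60/2231 ≈ 0.027 in

S = 300/2231 in ≈ 0.134 in; Ia = 60/2231 in ≈ 0.027 in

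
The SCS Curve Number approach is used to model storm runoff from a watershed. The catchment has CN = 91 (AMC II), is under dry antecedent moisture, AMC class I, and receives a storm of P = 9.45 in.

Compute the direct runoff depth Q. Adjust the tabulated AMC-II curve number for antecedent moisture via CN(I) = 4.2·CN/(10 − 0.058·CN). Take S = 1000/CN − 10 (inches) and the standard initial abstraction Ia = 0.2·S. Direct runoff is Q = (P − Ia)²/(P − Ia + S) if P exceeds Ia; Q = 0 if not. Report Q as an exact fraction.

Q = 4361919483/613188940 in ≈ 7.113 in

Dry (AMC I): CN(I) = 4.2·91/(10 − 0.058·91) = (1911/5)/(2361/500) = 63700/787 ≈ 80.940
S = 1000/(63700/787) − 10 = 1500/637 in ≈ 2.355 in
Ia = 0.2·(1500/637) = 300/637 in ≈ 0.471 in
Since P=9.450 > Ia=0.471: effective rainfall P−Ia = 114393/12740 in
Q: (114393/12740)² ÷ (144393/12740) = 4361919483/613188940 in (≈ 7.113 in)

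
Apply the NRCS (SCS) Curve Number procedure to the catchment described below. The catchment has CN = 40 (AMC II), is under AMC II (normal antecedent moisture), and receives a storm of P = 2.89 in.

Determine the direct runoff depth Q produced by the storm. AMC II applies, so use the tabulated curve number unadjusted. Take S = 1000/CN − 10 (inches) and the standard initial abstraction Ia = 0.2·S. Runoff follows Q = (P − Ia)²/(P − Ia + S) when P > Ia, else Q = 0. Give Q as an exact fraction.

Q = 0 in ≈ 0.000 in

CN(II) = 40; AMC II needs no correction.
Max retention: S = 1000/40 − 10 = 15 in (≈ 15.000 in)
Ia = 0.2·15 = 3 in ≈ 3.000 in
P = 2.890 ≤ Ia = 3.000 in: entire storm abstracted, Q = 0.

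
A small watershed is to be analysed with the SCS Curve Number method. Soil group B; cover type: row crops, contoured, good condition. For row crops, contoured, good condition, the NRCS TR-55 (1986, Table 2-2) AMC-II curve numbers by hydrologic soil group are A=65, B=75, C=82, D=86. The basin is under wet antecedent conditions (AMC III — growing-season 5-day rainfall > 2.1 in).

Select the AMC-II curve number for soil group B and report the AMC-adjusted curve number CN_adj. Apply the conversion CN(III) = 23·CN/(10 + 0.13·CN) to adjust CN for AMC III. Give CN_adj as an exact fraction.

CN_adj = 6900/79 ≈ 87.342

NRCS table: row crops, contoured, good condition, soil group B → CN(II) = 75
CN(III) from CN(II)=75: (23·75)/(10 + 0.13·75) = 6900/79 ≈ 87.342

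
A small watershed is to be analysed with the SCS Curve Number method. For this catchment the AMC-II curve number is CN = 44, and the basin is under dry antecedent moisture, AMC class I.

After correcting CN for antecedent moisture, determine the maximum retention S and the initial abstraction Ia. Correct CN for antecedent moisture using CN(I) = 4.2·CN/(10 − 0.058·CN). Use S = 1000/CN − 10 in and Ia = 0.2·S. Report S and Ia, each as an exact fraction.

Dry (AMC I): CN(I) = 4.2·44/(10 − 0.058·44) = (924/5)/(931/125) = 3300/133 ≈ 24.812
Max retention: S = 1000/(3300/133) − 10 = 1000/33 in (≈ 30.303 in)
Ia = 0.2·(1000/33) = 200/33 in ≈ 6.061 in

S = 1000/33 in ≈ 30.303 in; Ia = 200/33 in ≈ 6.061 in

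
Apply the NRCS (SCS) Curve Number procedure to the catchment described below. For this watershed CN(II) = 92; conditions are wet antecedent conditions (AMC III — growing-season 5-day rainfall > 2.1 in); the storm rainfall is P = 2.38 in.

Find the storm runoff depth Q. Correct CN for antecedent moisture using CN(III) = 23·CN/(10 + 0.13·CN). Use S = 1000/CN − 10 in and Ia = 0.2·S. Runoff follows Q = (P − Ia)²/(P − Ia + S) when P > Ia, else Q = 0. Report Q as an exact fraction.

Q = 3715024401/1876653950 in ≈ 1.980 in

Wet (AMC III): CN(III) = 23·92/(10 + 0.13·92) = 2116/(549/25) = 52900/549 ≈ 96.357
S = 1000/(52900/549) − 10 = 200/529 in ≈ 0.378 in
Ia = 0.2S: 0.2·0.378 = 0.076 in (exactly 40/529)
P − Ia = 2.380 − 0.076 = 60951/26450 ≈ 2.304 in (> 0, runoff occurs)
Runoff Q = (P−Ia)²/(P−Ia+S) = (2.304)²/(2.304+0.378) = 3715024401/1876653950 ≈ 1.980 in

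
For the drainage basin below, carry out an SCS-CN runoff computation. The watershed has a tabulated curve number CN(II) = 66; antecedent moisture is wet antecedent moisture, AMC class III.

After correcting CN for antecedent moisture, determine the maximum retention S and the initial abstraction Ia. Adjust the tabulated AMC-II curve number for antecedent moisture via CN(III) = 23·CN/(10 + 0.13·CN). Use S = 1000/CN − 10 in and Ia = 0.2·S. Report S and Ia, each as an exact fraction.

S = 1700/759 in ≈ 2.240 in; Ia = 340/759 in ≈ 0.448 in

CN(III) from CN(II)=66: (23·66)/(10 + 0.13·66) = 75900/929 ≈ 81.701
Max retention: S = 1000/(75900/929) − 10 = 1700/759 in (≈ 2.240 in)
Initial abstraction Ia = S/5 = (1700/759)/5 = 340/759 ≈ 0.448 in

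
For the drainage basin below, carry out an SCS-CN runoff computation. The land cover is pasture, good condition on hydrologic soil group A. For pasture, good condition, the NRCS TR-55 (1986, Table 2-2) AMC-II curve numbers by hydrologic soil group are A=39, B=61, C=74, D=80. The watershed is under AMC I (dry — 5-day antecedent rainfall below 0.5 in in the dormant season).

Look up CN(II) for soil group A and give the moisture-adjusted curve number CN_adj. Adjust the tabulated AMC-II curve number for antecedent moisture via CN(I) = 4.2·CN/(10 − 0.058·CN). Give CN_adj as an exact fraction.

NRCS table: pasture, good condition, soil group A → CN(II) = 39
Dry (AMC I): CN(I) = 4.2·39/(10 − 0.058·39) = (819/5)/(3869/500) = 81900/3869 ≈ 21.168

CN_adj = 81900/3869 ≈ 21.168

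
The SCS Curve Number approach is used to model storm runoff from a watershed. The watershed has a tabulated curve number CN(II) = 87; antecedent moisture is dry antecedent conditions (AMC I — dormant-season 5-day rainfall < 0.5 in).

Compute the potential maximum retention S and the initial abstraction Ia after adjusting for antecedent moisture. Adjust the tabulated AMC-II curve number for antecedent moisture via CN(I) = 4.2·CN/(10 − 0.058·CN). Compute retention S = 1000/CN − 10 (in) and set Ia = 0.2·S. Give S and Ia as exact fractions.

Dry (AMC I): CN(I) = 4.2·87/(10 − 0.058·87) = (1827/5)/(2477/500) = 182700/2477 ≈ 73.759
S = 1000/(182700/2477) − 10 = 6500/1827 in ≈ 3.558 in
Initial abstraction Ia = S/5 = (6500/1827)/5 = 1300/1827 ≈ 0.712 in

S = 6500/1827 in ≈ 3.558 in; Ia = 1300/1827 in ≈ 0.712 in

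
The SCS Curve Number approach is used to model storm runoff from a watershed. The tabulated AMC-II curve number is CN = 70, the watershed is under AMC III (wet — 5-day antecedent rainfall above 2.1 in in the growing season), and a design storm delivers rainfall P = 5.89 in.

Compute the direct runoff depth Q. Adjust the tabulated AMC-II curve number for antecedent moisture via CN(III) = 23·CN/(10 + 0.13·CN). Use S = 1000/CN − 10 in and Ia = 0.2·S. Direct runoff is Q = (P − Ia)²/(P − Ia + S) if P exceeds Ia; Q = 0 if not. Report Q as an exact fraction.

CN(III) from CN(II)=70: (23·70)/(10 + 0.13·70) = 16100/191 ≈ 84.293
S = 1000/(16100/191) − 10 = 300/161 in ≈ 1.863 in
Ia = 0.2·(300/161) = 60/161 in ≈ 0.373 in
Since P=5.890 > Ia=0.373: effective rainfall P−Ia = 88829/16100 in
Q: (88829/16100)² ÷ (118829/16100) = 7890591241/1913146900 in (≈ 4.124 in)

Q = 7890591241/1913146900 in ≈ 4.124 in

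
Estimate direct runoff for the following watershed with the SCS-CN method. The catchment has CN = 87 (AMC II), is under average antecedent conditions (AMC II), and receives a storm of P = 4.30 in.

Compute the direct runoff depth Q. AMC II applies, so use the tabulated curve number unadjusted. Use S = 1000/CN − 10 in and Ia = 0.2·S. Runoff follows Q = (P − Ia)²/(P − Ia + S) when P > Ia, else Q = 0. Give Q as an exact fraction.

Q = 12117361/4159470 in ≈ 2.913 in

AMC II — tabulated CN = 87 applies directly.
S = 1000/87 − 10 = 130/87 in ≈ 1.494 in
Initial abstraction Ia = S/5 = (130/87)/5 = 26/87 ≈ 0.299 in
Since P=4.300 > Ia=0.299: effective rainfall P−Ia = 3481/870 in
Q = (3481/870)²/((3481/870) + 130/87) = (12117361/756900)/(4781/870) = 12117361/4159470 in ≈ 2.913 in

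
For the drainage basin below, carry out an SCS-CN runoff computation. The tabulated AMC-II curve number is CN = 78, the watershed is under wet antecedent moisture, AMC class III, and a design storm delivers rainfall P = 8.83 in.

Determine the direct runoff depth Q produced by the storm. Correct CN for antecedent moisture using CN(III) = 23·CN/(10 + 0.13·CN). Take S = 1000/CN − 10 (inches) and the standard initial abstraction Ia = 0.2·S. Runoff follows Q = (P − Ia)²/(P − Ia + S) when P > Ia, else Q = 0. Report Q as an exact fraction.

Adjust CN=78 to AMC III: 23·78/(10 + 0.13·78) → 1794 ÷ (1007/50) = 89700/1007 ≈ 89.076
Retention S: 1000/CN − 10 with CN=89.076 → S = 1100/897 ≈ 1.226 in
Ia = 0.2·(1100/897) = 220/897 in ≈ 0.245 in
P − Ia = 8.830 − 0.245 = 770051/89700 ≈ 8.585 in (> 0, runoff occurs)
Q: (770051/89700)² ÷ (880051/89700) = 592978542601/78940574700 in (≈ 7.512 in)

Q = 592978542601/78940574700 in ≈ 7.512 in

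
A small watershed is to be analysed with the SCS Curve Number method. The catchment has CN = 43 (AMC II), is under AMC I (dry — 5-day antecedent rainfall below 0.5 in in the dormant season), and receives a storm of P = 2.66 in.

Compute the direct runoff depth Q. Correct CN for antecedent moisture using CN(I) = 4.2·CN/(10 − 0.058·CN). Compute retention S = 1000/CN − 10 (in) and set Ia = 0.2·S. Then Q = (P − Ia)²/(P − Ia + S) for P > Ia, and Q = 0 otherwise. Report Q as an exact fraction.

Q = 0 in ≈ 0.000 in

CN(I) from CN(II)=43: (4.2·43)/(10 − 0.058·43) = 30100/1251 ≈ 24.061
S = 1000/(30100/1251) − 10 = 9500/301 in ≈ 31.561 in
Initial abstraction Ia = S/5 = (9500/301)/5 = 1900/301 ≈ 6.312 in
P = 2.660 ≤ Ia = 6.312 in: entire storm abstracted, Q = 0.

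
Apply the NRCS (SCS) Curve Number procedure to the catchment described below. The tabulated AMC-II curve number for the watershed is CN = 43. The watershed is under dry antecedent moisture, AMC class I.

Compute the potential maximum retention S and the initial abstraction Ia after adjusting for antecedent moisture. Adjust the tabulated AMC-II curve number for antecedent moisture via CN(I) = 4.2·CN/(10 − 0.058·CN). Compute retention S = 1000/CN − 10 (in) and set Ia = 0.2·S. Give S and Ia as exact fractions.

CN(I) from CN(II)=43: (4.2·43)/(10 − 0.058·43) = 30100/1251 ≈ 24.061
Retention S: 1000/CN − 10 with CN=24.061 → S = 9500/301 ≈ 31.561 in
Ia = 0.2S: 0.2·31.561 = 6.312 in (exactly 1900/301)

S = 9500/301 in ≈ 31.561 in; Ia = 1900/301 in ≈ 6.312 in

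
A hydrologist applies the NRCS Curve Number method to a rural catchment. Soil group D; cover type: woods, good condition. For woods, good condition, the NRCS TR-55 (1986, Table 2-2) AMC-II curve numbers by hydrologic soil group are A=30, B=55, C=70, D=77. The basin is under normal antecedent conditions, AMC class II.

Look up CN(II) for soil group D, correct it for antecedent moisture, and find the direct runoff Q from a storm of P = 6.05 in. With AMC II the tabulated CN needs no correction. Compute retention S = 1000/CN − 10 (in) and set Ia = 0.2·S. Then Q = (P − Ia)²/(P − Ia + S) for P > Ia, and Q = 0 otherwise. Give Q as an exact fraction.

NRCS table: woods, good condition, soil group D → CN(II) = 77
CN(II) = 77; AMC II needs no correction.
Retention S: 1000/CN − 10 with CN=77.000 → S = 230/77 ≈ 2.987 in
Ia = 0.2S: 0.2·2.987 = 0.597 in (exactly 46/77)
Since P=6.050 > Ia=0.597: effective rainfall P−Ia = 8397/1540 in
Q = (8397/1540)²/((8397/1540) + 230/77) = (70509609/2371600)/(12997/1540) = 70509609/20015380 in ≈ 3.523 in

Q = 70509609/20015380 in ≈ 3.523 in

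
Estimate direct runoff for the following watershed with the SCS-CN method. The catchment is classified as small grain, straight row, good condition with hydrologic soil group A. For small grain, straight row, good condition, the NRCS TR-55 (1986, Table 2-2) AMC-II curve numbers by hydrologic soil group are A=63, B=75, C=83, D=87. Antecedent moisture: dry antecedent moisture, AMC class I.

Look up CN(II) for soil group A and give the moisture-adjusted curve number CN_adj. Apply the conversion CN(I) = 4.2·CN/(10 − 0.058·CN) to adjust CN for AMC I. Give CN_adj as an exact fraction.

NRCS table: small grain, straight row, good condition, soil group A → CN(II) = 63
Dry (AMC I): CN(I) = 4.2·63/(10 − 0.058·63) = (1323/5)/(3173/500) = 132300/3173 ≈ 41.696

CN_adj = 132300/3173 ≈ 41.696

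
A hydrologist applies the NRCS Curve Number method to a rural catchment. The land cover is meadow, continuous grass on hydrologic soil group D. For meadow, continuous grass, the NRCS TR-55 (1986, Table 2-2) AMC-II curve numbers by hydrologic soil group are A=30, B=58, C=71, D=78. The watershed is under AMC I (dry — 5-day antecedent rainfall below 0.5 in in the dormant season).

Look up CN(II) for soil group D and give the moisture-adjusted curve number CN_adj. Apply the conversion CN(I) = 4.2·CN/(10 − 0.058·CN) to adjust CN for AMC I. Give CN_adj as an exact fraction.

CN_adj = 81900/1369 ≈ 59.825

NRCS table: meadow, continuous grass, soil group D → CN(II) = 78
Dry (AMC I): CN(I) = 4.2·78/(10 − 0.058·78) = (1638/5)/(1369/250) = 81900/1369 ≈ 59.825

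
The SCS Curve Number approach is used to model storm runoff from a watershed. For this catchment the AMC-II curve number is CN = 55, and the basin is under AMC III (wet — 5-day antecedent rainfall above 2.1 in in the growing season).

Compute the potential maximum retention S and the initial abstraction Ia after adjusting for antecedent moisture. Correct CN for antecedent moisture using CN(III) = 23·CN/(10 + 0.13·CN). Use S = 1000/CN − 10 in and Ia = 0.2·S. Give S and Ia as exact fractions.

Wet (AMC III): CN(III) = 23·55/(10 + 0.13·55) = 1265/(343/20) = 25300/343 ≈ 73.761
Retention S: 1000/CN − 10 with CN=73.761 → S = 900/253 ≈ 3.557 in
Ia = 0.2S: 0.2·3.557 = 0.711 in (exactly 180/253)

S = 900/253 in ≈ 3.557 in; Ia = 180/253 in ≈ 0.711 in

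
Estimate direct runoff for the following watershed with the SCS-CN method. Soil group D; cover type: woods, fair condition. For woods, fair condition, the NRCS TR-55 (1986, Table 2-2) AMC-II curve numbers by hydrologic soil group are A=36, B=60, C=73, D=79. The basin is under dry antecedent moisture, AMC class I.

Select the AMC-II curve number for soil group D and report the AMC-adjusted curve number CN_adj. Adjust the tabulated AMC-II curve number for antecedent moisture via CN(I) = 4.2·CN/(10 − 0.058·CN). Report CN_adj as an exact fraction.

CN_adj = 7900/129 ≈ 61.240

NRCS table: woods, fair condition, soil group D → CN(II) = 79
Adjust CN=79 to AMC I: 4.2·79/(10 − 0.058·79) → (1659/5) ÷ (2709/500) = 7900/129 ≈ 61.240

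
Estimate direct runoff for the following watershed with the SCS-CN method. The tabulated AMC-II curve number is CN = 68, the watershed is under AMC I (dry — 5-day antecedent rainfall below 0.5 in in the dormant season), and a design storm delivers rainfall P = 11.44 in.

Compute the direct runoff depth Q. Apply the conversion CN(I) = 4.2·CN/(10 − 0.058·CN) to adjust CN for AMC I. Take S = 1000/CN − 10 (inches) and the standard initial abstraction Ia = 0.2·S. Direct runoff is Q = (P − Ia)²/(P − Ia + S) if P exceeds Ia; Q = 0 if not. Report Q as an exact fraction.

Q = 3370369202/812630175 in ≈ 4.147 in

Dry (AMC I): CN(I) = 4.2·68/(10 − 0.058·68) = (1428/5)/(757/125) = 35700/757 ≈ 47.160
Max retention: S = 1000/(35700/757) − 10 = 4000/357 in (≈ 11.204 in)
Ia = 0.2·(4000/357) = 800/357 in ≈ 2.241 in
Since P=11.440 > Ia=2.241: effective rainfall P−Ia = 82102/8925 in
Runoff Q = (P−Ia)²/(P−Ia+S) = (9.199)²/(9.199+11.204) = 3370369202/812630175 ≈ 4.147 in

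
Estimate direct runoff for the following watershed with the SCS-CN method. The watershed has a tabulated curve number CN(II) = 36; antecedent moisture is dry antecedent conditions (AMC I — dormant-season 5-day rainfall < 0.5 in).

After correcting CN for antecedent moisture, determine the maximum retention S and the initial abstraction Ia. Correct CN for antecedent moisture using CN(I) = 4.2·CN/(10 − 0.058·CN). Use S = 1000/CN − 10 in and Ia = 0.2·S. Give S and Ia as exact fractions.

Adjust CN=36 to AMC I: 4.2·36/(10 − 0.058·36) → (756/5) ÷ (989/125) = 18900/989 ≈ 19.110
S = 1000/(18900/989) − 10 = 8000/189 in ≈ 42.328 in
Ia = 0.2·(8000/189) = 1600/189 in ≈ 8.466 in

S = 8000/189 in ≈ 42.328 in; Ia = 1600/189 in ≈ 8.466 in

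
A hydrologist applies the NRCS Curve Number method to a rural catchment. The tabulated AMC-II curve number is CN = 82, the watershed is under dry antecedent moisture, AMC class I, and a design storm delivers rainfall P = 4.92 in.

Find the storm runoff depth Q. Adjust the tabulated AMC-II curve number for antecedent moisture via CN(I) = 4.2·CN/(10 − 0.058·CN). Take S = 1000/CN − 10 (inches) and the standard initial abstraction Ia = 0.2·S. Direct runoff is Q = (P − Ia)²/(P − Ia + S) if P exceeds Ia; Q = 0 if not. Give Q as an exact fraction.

CN(I) from CN(II)=82: (4.2·82)/(10 − 0.058·82) = 28700/437 ≈ 65.675
Retention S: 1000/CN − 10 with CN=65.675 → S = 1500/287 ≈ 5.226 in
Ia = 0.2·(1500/287) = 300/287 in ≈ 1.045 in
P − Ia = 4.920 − 1.045 = 27801/7175 ≈ 3.875 in (> 0, runoff occurs)
Q: (27801/7175)² ÷ (65301/7175) = 257631867/156178225 in (≈ 1.650 in)

Q = 257631867/156178225 in ≈ 1.650 in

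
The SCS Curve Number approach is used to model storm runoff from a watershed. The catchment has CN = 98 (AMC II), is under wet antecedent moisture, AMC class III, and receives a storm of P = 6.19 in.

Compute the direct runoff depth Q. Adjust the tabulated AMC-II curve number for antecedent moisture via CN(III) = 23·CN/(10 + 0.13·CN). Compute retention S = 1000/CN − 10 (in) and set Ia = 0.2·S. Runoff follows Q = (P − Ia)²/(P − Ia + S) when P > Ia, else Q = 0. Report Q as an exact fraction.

Q = 483877445769/79522585100 in ≈ 6.085 in

CN(III) from CN(II)=98: (23·98)/(10 + 0.13·98) = 112700/1137 ≈ 99.120
Max retention: S = 1000/(112700/1137) − 10 = 100/1127 in (≈ 0.089 in)
Ia = 0.2·(100/1127) = 20/1127 in ≈ 0.018 in
P − Ia = 6.190 − 0.018 = 695613/112700 ≈ 6.172 in (> 0, runoff occurs)
Runoff Q = (P−Ia)²/(P−Ia+S) = (6.172)²/(6.172+0.089) = 483877445769/79522585100 ≈ 6.085 in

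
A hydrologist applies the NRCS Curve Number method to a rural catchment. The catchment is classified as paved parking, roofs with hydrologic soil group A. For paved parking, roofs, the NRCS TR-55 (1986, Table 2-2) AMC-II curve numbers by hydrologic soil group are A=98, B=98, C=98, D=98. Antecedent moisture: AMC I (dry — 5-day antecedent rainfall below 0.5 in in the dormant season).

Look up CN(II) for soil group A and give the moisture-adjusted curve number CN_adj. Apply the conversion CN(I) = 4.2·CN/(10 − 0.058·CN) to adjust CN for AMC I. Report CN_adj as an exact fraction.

NRCS table: paved parking, roofs, soil group A → CN(II) = 98
Dry (AMC I): CN(I) = 4.2·98/(10 − 0.058·98) = (2058/5)/(1079/250) = 102900/1079 ≈ 95.366

CN_adj = 102900/1079 ≈ 95.366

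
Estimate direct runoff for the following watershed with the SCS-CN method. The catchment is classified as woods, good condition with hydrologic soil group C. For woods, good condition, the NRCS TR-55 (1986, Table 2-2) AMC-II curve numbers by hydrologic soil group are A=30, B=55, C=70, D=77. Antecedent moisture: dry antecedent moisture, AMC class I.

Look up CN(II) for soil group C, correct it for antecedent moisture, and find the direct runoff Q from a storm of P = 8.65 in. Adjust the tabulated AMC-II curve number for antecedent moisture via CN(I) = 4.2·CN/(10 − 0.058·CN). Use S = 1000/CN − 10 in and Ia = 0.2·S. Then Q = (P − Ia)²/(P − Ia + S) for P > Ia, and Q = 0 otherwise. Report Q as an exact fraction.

Q = 41951529/16147460 in ≈ 2.598 in

NRCS table: woods, good condition, soil group C → CN(II) = 70
Adjust CN=70 to AMC I: 4.2·70/(10 − 0.058·70) → 294 ÷ (297/50) = 4900/99 ≈ 49.495
Retention S: 1000/CN − 10 with CN=49.495 → S = 500/49 ≈ 10.204 in
Ia = 0.2·(500/49) = 100/49 in ≈ 2.041 in
Excess rainfall: 8.650 − 2.041 = 6.609 in; P > Ia so Q > 0
Q = (6477/980)²/((6477/980) + 500/49) = (41951529/960400)/(16477/980) = 41951529/16147460 in ≈ 2.598 in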